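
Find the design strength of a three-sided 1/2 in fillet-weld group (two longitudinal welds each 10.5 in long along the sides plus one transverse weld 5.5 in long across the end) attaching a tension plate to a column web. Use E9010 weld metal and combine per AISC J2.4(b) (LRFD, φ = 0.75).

φR_n ≈ 379 kips

E90XX → F_EXX = 90 ksi.
t_e = 0.707 × 0.5 = 0.3535 in.
R_nwl = 0.6 × 90 × 0.3535 × 21 = 400.9 kips (longitudinal, 2 welds).
R_nwt = 0.6 × 90 × 0.3535 × 5.5 = 105 kips (transverse, base value).
(i) R_nwl + R_nwt = 505.9 kips; (ii) 0.85 R_nwl + 1.5 R_nwt = 498.2 kips.
R_n = max = 505.9 kips [governs: (i)]; φR_n = 379.4 kips.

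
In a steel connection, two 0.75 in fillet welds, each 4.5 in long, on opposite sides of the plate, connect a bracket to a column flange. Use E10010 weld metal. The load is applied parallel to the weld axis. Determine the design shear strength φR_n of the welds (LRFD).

φR_n ≈ 215 kip

E100XX → F_EXX = 100 ksi.
Effective throat t_e = 0.707 × 0.75 = 0.5302 in.
Total length L = 9 in; A_we = 0.5302 × 9 = 4.772 in².
F_nw = 0.6 F_EXX = 0.6 × 100 = 60 ksi.
φR_n = 0.75 × 60 × 4.772 = 214.8 kip.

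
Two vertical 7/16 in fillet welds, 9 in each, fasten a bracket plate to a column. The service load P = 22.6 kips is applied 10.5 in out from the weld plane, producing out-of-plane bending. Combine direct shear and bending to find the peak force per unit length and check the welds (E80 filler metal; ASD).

E80XX → F_EXX = 80 ksi.
L_w = 2 × 9 = 18 in; section modulus (unit throat) S = 2 × L²/6 = 27 in².
Direct shear f_v = P/L_w = 22.6/18 = 1.256 kip/in.
Moment M = P × e = 22.6 × 10.5 = 237.3 kip·in; bending f_b = M/S = 8.789 kip/in.
f_max = √(f_v² + f_b²) = √(1.256² + 8.789²) = 8.878 kip/in.
r_n/Ω = (1/2.0) × 0.6 × 80 × (0.707 × 0.4375) = 7.423 kip/in → NOT adequate.

f_max ≈ 8.88 kip/in; NOT adequate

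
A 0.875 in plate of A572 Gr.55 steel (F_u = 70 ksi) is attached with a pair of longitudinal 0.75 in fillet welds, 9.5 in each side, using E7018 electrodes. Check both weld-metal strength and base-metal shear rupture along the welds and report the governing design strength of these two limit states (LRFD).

φR_n ≈ 317 kips (weld metal governs)

E70XX → F_EXX = 70 ksi.
t_e = 0.707 × 0.75 = 0.5302 in; L = 19 in.
Weld metal: φR_n = 0.75 × 0.6 × 70 × 0.5302 × 19 = 317.4 kips.
Base metal (shear rupture): φR_n = 0.75 × 0.6 × 70 × 0.875 × 19 = 523.7 kips.
Governing: weld metal.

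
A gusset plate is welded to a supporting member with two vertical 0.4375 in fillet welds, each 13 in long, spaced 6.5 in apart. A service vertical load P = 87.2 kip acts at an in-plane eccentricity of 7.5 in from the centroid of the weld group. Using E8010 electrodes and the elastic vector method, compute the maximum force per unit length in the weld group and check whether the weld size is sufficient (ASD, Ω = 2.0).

E80XX → F_EXX = 80 ksi.
Total weld length L_w = 26 in. Treat welds as unit-width lines.
Polar moment about centroid: J = 2[d³/12 + d(b/2)²] = 2[13³/12 + 13×3.25²] = 640.8 in³.
Direct shear f_v = P/L_w = 87.2 / 26 = 3.354 kip/in (vertical).
Torsion M = P·e = 87.2 × 7.5 = 654 kip·in.
Critical point at (x, y) = (3.25, 6.5) from centroid. f_tx = M·y/J = 6.634 kip/in; f_ty = M·x/J = 3.317 kip/in.
Resultant f_max = √[f_tx² + (f_v + f_ty)²] = √[6.634² + (3.354 + 3.317)²] = 9.408 kip/in.
Capacity per unit length: r_n/Ω = (1/2.0) × 0.6 × 80 × (0.707 × 0.4375) = 7.423 kip/in.
9.408 > 7.423 → NOT adequate.

f_max ≈ 9.41 kip/in; NOT adequate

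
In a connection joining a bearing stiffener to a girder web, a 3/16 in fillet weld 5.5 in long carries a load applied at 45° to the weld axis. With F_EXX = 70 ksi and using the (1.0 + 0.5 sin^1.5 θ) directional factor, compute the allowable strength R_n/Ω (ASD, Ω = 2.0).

R_n/Ω ≈ 19.9 kips

t_e = 0.707 × 0.1875 = 0.1326 in; A_we = 0.1326 × 5.5 = 0.7291 in².
Directional factor: 1.0 + 0.5 sin^1.5(45°) = 1.297.
F_nw = 0.6 × 70 × 1.297 = 54.49 ksi.
R_n/Ω = (54.49 × 0.7291) / 2.0 = 19.86 kips.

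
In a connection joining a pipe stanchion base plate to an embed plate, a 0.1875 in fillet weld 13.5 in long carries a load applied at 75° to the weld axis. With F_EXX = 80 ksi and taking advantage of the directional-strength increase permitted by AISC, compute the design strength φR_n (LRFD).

φR_n ≈ 95 kip

t_e = 0.707 × 0.1875 = 0.1326 in; A_we = 0.1326 × 13.5 = 1.79 in².
Directional factor: 1.0 + 0.5 sin^1.5(75°) = 1.475.
F_nw = 0.6 × 80 × 1.475 = 70.78 ksi.
φR_n = 0.75 × 70.78 × 1.79 = 95.01 kip.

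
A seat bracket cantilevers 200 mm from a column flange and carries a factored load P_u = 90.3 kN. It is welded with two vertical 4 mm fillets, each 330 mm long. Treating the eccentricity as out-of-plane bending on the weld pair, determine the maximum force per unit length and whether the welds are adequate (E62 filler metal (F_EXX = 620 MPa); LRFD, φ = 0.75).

L_w = 2 × 330 = 660 mm; section modulus (unit throat) S = 2 × L²/6 = 36300 mm².
Direct shear f_v = P/L_w = 90.3×10³/660 = 136.8 N/mm.
Moment M = P × e = 90.3×10³ × 200 = 18060000 N·mm; bending f_b = M/S = 497.5 N/mm.
f_max = √(f_v² + f_b²) = √(136.8² + 497.5²) = 516 N/mm.
φr_n = 0.75 × 0.6 × 620 × (0.707 × 4) = 789 N/mm → adequate.

f_max ≈ 516 N/mm; adequate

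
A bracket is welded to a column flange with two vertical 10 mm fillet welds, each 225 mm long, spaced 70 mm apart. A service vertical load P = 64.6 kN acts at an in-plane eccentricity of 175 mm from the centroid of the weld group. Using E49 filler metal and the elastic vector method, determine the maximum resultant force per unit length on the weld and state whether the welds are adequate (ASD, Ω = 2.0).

f_max ≈ 602 N/mm; adequate

E49XX → F_EXX = 490 MPa.
Total weld length L_w = 450 mm. Treat welds as unit-width lines.
Polar moment about centroid: J = 2[d³/12 + d(b/2)²] = 2[225³/12 + 225×35²] = 2450000 mm³.
Direct shear f_v = P/L_w = 64.6×10³ / 450 = 143.6 N/mm (vertical).
Torsion M = P·e = 64.6×10³ × 175 = 11305000 N·mm.
Critical point at (x, y) = (35, 112.5) from centroid. f_tx = M·y/J = 519.2 N/mm; f_ty = M·x/J = 161.5 N/mm.
Resultant f_max = √[f_tx² + (f_v + f_ty)²] = √[519.2² + (143.6 + 161.5)²] = 602.2 N/mm.
Capacity per unit length: r_n/Ω = (1/2.0) × 0.6 × 490 × (0.707 × 10) = 1039 N/mm.
602.2 ≤ 1039 → adequate.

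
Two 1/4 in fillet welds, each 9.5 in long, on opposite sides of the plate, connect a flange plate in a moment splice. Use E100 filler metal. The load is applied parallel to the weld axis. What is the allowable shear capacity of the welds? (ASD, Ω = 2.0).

R_n/Ω ≈ 101 kip

E100XX → F_EXX = 100 ksi.
Effective throat t_e = 0.707 × 0.25 = 0.1767 in.
Total length L = 19 in; A_we = 0.1767 × 19 = 3.358 in².
F_nw = 0.6 F_EXX = 0.6 × 100 = 60 ksi.
R_n = 60 × 3.358 = 201.5 kip; R_n/Ω = 201.5/2.0 = 100.7 kip.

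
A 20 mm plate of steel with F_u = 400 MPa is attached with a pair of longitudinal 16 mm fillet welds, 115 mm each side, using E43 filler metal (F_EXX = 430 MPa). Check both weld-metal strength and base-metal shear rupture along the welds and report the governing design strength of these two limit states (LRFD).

φR_n ≈ 503 kN (weld metal governs)

t_e = 0.707 × 16 = 11.31 mm; L = 230 mm.
Weld metal: φR_n = 0.75 × 0.6 × 430 × 11.31 × 230 × 10⁻³ = 503.4 kN.
Base metal (shear rupture): φR_n = 0.75 × 0.6 × 400 × 20 × 230 × 10⁻³ = 828 kN.
Governing: weld metal.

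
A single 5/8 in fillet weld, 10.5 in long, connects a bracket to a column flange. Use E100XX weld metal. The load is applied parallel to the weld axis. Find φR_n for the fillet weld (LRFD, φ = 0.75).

E100XX → F_EXX = 100 ksi.
Effective throat t_e = 0.707 × 0.625 = 0.4419 in.
Total length L = 10.5 in; A_we = 0.4419 × 10.5 = 4.64 in².
F_nw = 0.6 F_EXX = 0.6 × 100 = 60 ksi.
φR_n = 0.75 × 60 × 4.64 = 208.8 kip.

φR_n ≈ 209 kip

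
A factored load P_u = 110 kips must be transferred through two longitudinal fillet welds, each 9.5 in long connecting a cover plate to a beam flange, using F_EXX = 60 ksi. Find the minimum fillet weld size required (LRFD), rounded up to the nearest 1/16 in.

Total weld length L = 19 in.
Required throat t_e = P_u / (φ × 0.6 F_EXX × L) = 110 / (0.75 × 0.6 × 60 × 19) = 0.2144 in.
Required leg w = t_e / 0.707 = 0.3033 in → use 5/16 in.

w = 5/16 in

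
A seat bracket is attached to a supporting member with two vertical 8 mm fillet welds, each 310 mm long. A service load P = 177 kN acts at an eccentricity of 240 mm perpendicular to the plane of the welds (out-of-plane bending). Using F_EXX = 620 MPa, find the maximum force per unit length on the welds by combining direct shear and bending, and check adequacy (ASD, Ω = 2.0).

L_w = 2 × 310 = 620 mm; section modulus (unit throat) S = 2 × L²/6 = 32030 mm².
Direct shear f_v = P/L_w = 177×10³/620 = 285.5 N/mm.
Moment M = P × e = 177×10³ × 240 = 42480000 N·mm; bending f_b = M/S = 1326 N/mm.
f_max = √(f_v² + f_b²) = √(285.5² + 1326²) = 1356 N/mm.
r_n/Ω = (1/2.0) × 0.6 × 620 × (0.707 × 8) = 1052 N/mm → NOT adequate.

f_max ≈ 1360 N/mm; NOT adequate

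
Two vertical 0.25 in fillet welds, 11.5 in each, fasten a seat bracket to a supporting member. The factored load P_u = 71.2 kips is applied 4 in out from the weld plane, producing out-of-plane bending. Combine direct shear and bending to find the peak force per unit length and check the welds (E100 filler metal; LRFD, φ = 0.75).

f_max ≈ 7.16 kip/in; adequate

E100XX → F_EXX = 100 ksi.
L_w = 2 × 11.5 = 23 in; section modulus (unit throat) S = 2 × L²/6 = 44.08 in².
Direct shear f_v = P/L_w = 71.2/23 = 3.096 kip/in.
Moment M = P × e = 71.2 × 4 = 284.8 kip·in; bending f_b = M/S = 6.46 kip/in.
f_max = √(f_v² + f_b²) = √(3.096² + 6.46²) = 7.164 kip/in.
φr_n = 0.75 × 0.6 × 100 × (0.707 × 0.25) = 7.954 kip/in → adequate.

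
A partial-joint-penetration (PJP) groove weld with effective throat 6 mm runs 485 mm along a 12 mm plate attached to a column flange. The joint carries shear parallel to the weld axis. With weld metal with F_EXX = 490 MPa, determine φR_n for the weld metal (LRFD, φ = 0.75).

Effective throat (given) t_e = 6 mm.
A_we = 6 × 485 = 2910 mm².
F_nw = 0.6 F_EXX = 294 MPa.
φR_n = 0.75 × 294 × 2910 × 10⁻³ = 641.7 kN.

φR_n ≈ 642 kN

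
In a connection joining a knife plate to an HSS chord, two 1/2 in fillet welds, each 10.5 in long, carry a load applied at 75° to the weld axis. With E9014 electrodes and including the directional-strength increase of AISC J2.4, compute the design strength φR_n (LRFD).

E90XX → F_EXX = 90 ksi.
t_e = 0.707 × 0.5 = 0.3535 in; A_we = 0.3535 × 21 = 7.423 in².
Directional factor: 1.0 + 0.5 sin^1.5(75°) = 1.475.
F_nw = 0.6 × 90 × 1.475 = 79.63 ksi.
φR_n = 0.75 × 79.63 × 7.423 = 443.4 kips.

φR_n ≈ 443 kips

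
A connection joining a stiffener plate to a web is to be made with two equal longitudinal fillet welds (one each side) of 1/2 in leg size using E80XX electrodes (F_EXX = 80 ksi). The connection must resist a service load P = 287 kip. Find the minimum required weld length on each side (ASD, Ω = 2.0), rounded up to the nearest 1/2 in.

L = 17 in on each side

Throat t_e = 0.707 × 0.5 = 0.3535 in.
r_n/Ω = (0.6 × 80 × 0.3535) / 2.0 = 8.484 kip/in.
L_req = P / (r_n/Ω) = 287 / 8.484 = 33.83 in total.
Per side: 33.83 / 2 = 16.91 in.
Round up → use L = 17 in on each side.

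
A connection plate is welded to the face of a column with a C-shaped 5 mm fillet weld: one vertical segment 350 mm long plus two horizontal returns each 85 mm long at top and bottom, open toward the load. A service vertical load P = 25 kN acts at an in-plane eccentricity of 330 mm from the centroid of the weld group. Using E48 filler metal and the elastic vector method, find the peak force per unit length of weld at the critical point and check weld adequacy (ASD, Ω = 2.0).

f_max ≈ 195 N/mm; adequate

E48XX → F_EXX = 480 MPa.
Total weld length L_w = 520 mm. Treat welds as unit-width lines.
Centroid: x̄ = 2×85×42.5 / 520 = 13.89 mm from the vertical weld.
Polar moment about centroid: J = I_x + I_y = [350³/12 + 2×85×175²] + [350×13.89² + 2(85³/12 + 85×28.61²)] = 9088000 mm³.
Direct shear f_v = P/L_w = 25×10³ / 520 = 48.08 N/mm (vertical).
Torsion M = P·e = 25×10³ × 330 = 8250000 N·mm.
Critical point at (x, y) = (71.11, 175) from centroid. f_tx = M·y/J = 158.9 N/mm; f_ty = M·x/J = 64.55 N/mm.
Resultant f_max = √[f_tx² + (f_v + f_ty)²] = √[158.9² + (48.08 + 64.55)²] = 194.7 N/mm.
Capacity per unit length: r_n/Ω = (1/2.0) × 0.6 × 480 × (0.707 × 5) = 509 N/mm.
194.7 ≤ 509 → adequate.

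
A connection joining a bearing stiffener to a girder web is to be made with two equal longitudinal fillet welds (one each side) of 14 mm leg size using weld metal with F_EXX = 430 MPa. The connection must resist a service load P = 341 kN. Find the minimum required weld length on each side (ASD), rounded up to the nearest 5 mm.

Throat t_e = 0.707 × 14 = 9.898 mm.
r_n/Ω = (0.6 × 430 × 9.898) / 2.0 = 1277 N/mm = 1.277 kN/mm.
L_req = P / (r_n/Ω) = 341 / 1.277 = 267.1 mm total.
Per side: 267.1 / 2 = 133.5 mm.
Round up → use L = 135 mm on each side.

L = 135 mm on each side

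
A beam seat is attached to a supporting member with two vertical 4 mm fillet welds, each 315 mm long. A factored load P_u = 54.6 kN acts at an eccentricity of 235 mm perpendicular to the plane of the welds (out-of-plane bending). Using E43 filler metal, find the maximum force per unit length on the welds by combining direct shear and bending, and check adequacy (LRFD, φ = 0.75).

E43XX → F_EXX = 430 MPa.
L_w = 2 × 315 = 630 mm; section modulus (unit throat) S = 2 × L²/6 = 33080 mm².
Direct shear f_v = P/L_w = 54.6×10³/630 = 86.67 N/mm.
Moment M = P × e = 54.6×10³ × 235 = 12831000 N·mm; bending f_b = M/S = 387.9 N/mm.
f_max = √(f_v² + f_b²) = √(86.67² + 387.9²) = 397.5 N/mm.
φr_n = 0.75 × 0.6 × 430 × (0.707 × 4) = 547.2 N/mm → adequate.

f_max ≈ 397 N/mm; adequate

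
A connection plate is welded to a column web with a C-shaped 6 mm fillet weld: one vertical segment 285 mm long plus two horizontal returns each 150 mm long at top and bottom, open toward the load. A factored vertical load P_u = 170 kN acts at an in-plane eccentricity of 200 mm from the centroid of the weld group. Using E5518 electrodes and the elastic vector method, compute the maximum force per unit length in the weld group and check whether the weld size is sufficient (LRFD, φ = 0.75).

f_max ≈ 864 N/mm; adequate

E55XX → F_EXX = 550 MPa.
Total weld length L_w = 585 mm. Treat welds as unit-width lines.
Centroid: x̄ = 2×150×75 / 585 = 38.46 mm from the vertical weld.
Polar moment about centroid: J = I_x + I_y = [285³/12 + 2×150×142.5²] + [285×38.46² + 2(150³/12 + 150×36.54²)] = 9406000 mm³.
Direct shear f_v = P/L_w = 170×10³ / 585 = 290.6 N/mm (vertical).
Torsion M = P·e = 170×10³ × 200 = 34000000 N·mm.
Critical point at (x, y) = (111.5, 142.5) from centroid. f_tx = M·y/J = 515.1 N/mm; f_ty = M·x/J = 403.2 N/mm.
Resultant f_max = √[f_tx² + (f_v + f_ty)²] = √[515.1² + (290.6 + 403.2)²] = 864.1 N/mm.
Capacity per unit length: φr_n = 0.75 × 0.6 × 550 × (0.707 × 6) = 1050 N/mm.
864.1 ≤ 1050 → adequate.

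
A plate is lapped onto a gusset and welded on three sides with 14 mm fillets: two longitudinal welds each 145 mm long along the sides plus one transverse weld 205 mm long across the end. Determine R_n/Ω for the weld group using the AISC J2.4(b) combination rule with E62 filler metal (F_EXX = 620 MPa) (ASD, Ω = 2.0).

t_e = 0.707 × 14 = 9.898 mm.
R_nwl = 0.6 × 620 × 9.898 × 290 × 10⁻³ = 1068 kN (longitudinal, 2 welds).
R_nwt = 0.6 × 620 × 9.898 × 205 × 10⁻³ = 754.8 kN (transverse, base value).
(i) R_nwl + R_nwt = 1823 kN; (ii) 0.85 R_nwl + 1.5 R_nwt = 2040 kN.
R_n = max = 2040 kN [governs: (ii)]; R_n/Ω = 1020 kN.

R_n/Ω ≈ 1020 kN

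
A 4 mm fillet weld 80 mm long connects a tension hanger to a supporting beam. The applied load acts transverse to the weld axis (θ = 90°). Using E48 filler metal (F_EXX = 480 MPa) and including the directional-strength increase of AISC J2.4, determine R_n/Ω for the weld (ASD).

t_e = 0.707 × 4 = 2.828 mm; A_we = 2.828 × 80 = 226.2 mm².
Directional factor: 1.0 + 0.5 sin^1.5(90°) = 1.5.
F_nw = 0.6 × 480 × 1.5 = 432 MPa.
R_n/Ω = (432 × 226.2) / 2.0 × 10⁻³ = 48.87 kN.

R_n/Ω ≈ 48.9 kN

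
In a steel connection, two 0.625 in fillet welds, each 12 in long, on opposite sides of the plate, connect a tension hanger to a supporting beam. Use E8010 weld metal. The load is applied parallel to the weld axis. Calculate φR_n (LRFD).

φR_n ≈ 382 kip

E80XX → F_EXX = 80 ksi.
Effective throat t_e = 0.707 × 0.625 = 0.4419 in.
Total length L = 24 in; A_we = 0.4419 × 24 = 10.6 in².
F_nw = 0.6 F_EXX = 0.6 × 80 = 48 ksi.
φR_n = 0.75 × 48 × 10.6 = 381.8 kip.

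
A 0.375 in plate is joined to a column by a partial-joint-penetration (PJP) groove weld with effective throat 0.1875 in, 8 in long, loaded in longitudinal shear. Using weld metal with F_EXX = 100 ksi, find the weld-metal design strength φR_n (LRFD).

Effective throat (given) t_e = 0.1875 in.
A_we = 0.1875 × 8 = 1.5 in².
F_nw = 0.6 F_EXX = 60 ksi.
φR_n = 0.75 × 60 × 1.5 = 67.5 kips.

φR_n ≈ 67.5 kips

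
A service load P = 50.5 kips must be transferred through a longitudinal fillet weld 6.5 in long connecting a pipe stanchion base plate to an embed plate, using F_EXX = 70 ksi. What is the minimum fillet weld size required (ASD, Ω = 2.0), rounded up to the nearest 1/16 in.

w = 9/16 in

Total weld length L = 6.5 in.
Required throat t_e = P × Ω / (0.6 F_EXX × L) = 50.5 × 2.0 / (0.6 × 70 × 6.5) = 0.37 in.
Required leg w = t_e / 0.707 = 0.5233 in → use 9/16 in.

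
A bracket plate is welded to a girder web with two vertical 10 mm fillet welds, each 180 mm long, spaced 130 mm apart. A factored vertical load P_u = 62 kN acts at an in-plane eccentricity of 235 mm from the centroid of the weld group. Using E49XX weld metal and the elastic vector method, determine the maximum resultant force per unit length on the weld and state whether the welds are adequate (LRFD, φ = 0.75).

f_max ≈ 763 N/mm; adequate

E49XX → F_EXX = 490 MPa.
Total weld length L_w = 360 mm. Treat welds as unit-width lines.
Polar moment about centroid: J = 2[d³/12 + d(b/2)²] = 2[180³/12 + 180×65²] = 2493000 mm³.
Direct shear f_v = P/L_w = 62×10³ / 360 = 172.2 N/mm (vertical).
Torsion M = P·e = 62×10³ × 235 = 14570000 N·mm.
Critical point at (x, y) = (65, 90) from centroid. f_tx = M·y/J = 526 N/mm; f_ty = M·x/J = 379.9 N/mm.
Resultant f_max = √[f_tx² + (f_v + f_ty)²] = √[526² + (172.2 + 379.9)²] = 762.6 N/mm.
Capacity per unit length: φr_n = 0.75 × 0.6 × 490 × (0.707 × 10) = 1559 N/mm.
762.6 ≤ 1559 → adequate.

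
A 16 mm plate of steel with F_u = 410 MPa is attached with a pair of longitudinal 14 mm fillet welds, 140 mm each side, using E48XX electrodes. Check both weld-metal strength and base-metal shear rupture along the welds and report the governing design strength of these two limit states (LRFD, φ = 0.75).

φR_n ≈ 599 kN (weld metal governs)

E48XX → F_EXX = 480 MPa.
t_e = 0.707 × 14 = 9.898 mm; L = 280 mm.
Weld metal: φR_n = 0.75 × 0.6 × 480 × 9.898 × 280 × 10⁻³ = 598.6 kN.
Base metal (shear rupture): φR_n = 0.75 × 0.6 × 410 × 16 × 280 × 10⁻³ = 826.6 kN.
Governing: weld metal.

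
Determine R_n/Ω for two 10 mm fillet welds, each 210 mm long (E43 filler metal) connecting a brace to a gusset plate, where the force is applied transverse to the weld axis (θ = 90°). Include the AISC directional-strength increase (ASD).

R_n/Ω ≈ 575 kN

E43XX → F_EXX = 430 MPa.
t_e = 0.707 × 10 = 7.07 mm; A_we = 7.07 × 420 = 2969 mm².
Directional factor: 1.0 + 0.5 sin^1.5(90°) = 1.5.
F_nw = 0.6 × 430 × 1.5 = 387 MPa.
R_n/Ω = (387 × 2969) / 2.0 × 10⁻³ = 574.6 kN.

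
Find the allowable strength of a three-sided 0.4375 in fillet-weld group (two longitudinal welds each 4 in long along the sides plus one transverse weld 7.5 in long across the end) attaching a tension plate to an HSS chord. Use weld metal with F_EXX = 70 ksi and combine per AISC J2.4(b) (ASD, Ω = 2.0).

t_e = 0.707 × 0.4375 = 0.3093 in.
R_nwl = 0.6 × 70 × 0.3093 × 8 = 103.9 kips (longitudinal, 2 welds).
R_nwt = 0.6 × 70 × 0.3093 × 7.5 = 97.43 kips (transverse, base value).
(i) R_nwl + R_nwt = 201.4 kips; (ii) 0.85 R_nwl + 1.5 R_nwt = 234.5 kips.
R_n = max = 234.5 kips [governs: (ii)]; R_n/Ω = 117.2 kips.

R_n/Ω ≈ 117 kips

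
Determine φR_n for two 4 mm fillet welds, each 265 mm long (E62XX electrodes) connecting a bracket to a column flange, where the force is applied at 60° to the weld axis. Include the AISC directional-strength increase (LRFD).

E62XX → F_EXX = 620 MPa.
t_e = 0.707 × 4 = 2.828 mm; A_we = 2.828 × 530 = 1499 mm².
Directional factor: 1.0 + 0.5 sin^1.5(60°) = 1.403.
F_nw = 0.6 × 620 × 1.403 = 521.9 MPa.
φR_n = 0.75 × 521.9 × 1499 × 10⁻³ = 586.7 kN.

φR_n ≈ 587 kN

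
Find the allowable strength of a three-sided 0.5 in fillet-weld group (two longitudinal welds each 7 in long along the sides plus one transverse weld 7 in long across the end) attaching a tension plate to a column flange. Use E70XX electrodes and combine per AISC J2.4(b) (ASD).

R_n/Ω ≈ 166 kip

E70XX → F_EXX = 70 ksi.
t_e = 0.707 × 0.5 = 0.3535 in.
R_nwl = 0.6 × 70 × 0.3535 × 14 = 207.9 kip (longitudinal, 2 welds).
R_nwt = 0.6 × 70 × 0.3535 × 7 = 103.9 kip (transverse, base value).
(i) R_nwl + R_nwt = 311.8 kip; (ii) 0.85 R_nwl + 1.5 R_nwt = 332.6 kip.
R_n = max = 332.6 kip [governs: (ii)]; R_n/Ω = 166.3 kip.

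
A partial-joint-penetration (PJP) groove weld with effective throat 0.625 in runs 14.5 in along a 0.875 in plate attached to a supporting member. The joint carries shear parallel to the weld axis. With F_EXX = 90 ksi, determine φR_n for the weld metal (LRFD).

Effective throat (given) t_e = 0.625 in.
A_we = 0.625 × 14.5 = 9.062 in².
F_nw = 0.6 F_EXX = 54 ksi.
φR_n = 0.75 × 54 × 9.062 = 367 kip.

φR_n ≈ 367 kip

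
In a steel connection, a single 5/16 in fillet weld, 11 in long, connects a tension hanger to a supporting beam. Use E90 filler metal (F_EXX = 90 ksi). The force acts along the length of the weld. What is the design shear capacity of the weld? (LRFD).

φR_n ≈ 98.4 kip

Effective throat t_e = 0.707 × 0.3125 = 0.2209 in.
Total length L = 11 in; A_we = 0.2209 × 11 = 2.43 in².
F_nw = 0.6 F_EXX = 0.6 × 90 = 54 ksi.
φR_n = 0.75 × 54 × 2.43 = 98.43 kip.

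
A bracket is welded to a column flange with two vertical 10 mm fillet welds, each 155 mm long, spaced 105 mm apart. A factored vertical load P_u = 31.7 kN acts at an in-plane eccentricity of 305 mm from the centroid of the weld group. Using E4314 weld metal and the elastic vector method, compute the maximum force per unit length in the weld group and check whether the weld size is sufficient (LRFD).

E43XX → F_EXX = 430 MPa.
Total weld length L_w = 310 mm. Treat welds as unit-width lines.
Polar moment about centroid: J = 2[d³/12 + d(b/2)²] = 2[155³/12 + 155×52.5²] = 1475000 mm³.
Direct shear f_v = P/L_w = 31.7×10³ / 310 = 102.3 N/mm (vertical).
Torsion M = P·e = 31.7×10³ × 305 = 9668500 N·mm.
Critical point at (x, y) = (52.5, 77.5) from centroid. f_tx = M·y/J = 508 N/mm; f_ty = M·x/J = 344.1 N/mm.
Resultant f_max = √[f_tx² + (f_v + f_ty)²] = √[508² + (102.3 + 344.1)²] = 676.2 N/mm.
Capacity per unit length: φr_n = 0.75 × 0.6 × 430 × (0.707 × 10) = 1368 N/mm.
676.2 ≤ 1368 → adequate.

f_max ≈ 676 N/mm; adequate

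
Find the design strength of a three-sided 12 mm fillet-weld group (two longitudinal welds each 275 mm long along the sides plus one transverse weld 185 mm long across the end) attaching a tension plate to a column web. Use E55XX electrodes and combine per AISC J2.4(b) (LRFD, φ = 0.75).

φR_n ≈ 1560 kN

E55XX → F_EXX = 550 MPa.
t_e = 0.707 × 12 = 8.484 mm.
R_nwl = 0.6 × 550 × 8.484 × 550 × 10⁻³ = 1540 kN (longitudinal, 2 welds).
R_nwt = 0.6 × 550 × 8.484 × 185 × 10⁻³ = 517.9 kN (transverse, base value).
(i) R_nwl + R_nwt = 2058 kN; (ii) 0.85 R_nwl + 1.5 R_nwt = 2086 kN.
R_n = max = 2086 kN [governs: (ii)]; φR_n = 1564 kN.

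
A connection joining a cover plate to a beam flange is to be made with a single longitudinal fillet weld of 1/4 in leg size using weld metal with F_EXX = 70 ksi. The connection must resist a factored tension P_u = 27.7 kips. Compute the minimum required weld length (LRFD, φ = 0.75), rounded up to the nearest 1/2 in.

L = 5 in

Throat t_e = 0.707 × 0.25 = 0.1767 in.
φr_n = 0.75 × 0.6 × 70 × 0.1767 = 5.568 kips/in.
L_req = P_u / φr_n = 27.7 / 5.568 = 4.975 in total.
Round up → use L = 5 in.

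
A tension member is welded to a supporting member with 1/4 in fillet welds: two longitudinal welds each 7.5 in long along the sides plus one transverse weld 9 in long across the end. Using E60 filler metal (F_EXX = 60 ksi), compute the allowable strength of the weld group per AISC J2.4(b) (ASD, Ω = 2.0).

R_n/Ω ≈ 83.5 kips

t_e = 0.707 × 0.25 = 0.1767 in.
R_nwl = 0.6 × 60 × 0.1767 × 15 = 95.44 kips (longitudinal, 2 welds).
R_nwt = 0.6 × 60 × 0.1767 × 9 = 57.27 kips (transverse, base value).
(i) R_nwl + R_nwt = 152.7 kips; (ii) 0.85 R_nwl + 1.5 R_nwt = 167 kips.
R_n = max = 167 kips [governs: (ii)]; R_n/Ω = 83.51 kips.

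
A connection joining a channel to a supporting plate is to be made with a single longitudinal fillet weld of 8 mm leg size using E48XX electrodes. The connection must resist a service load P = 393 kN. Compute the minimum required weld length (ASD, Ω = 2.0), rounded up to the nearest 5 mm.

L = 485 mm

E48XX → F_EXX = 480 MPa.
Throat t_e = 0.707 × 8 = 5.656 mm.
r_n/Ω = (0.6 × 480 × 5.656) / 2.0 = 814.5 N/mm = 0.8145 kN/mm.
L_req = P / (r_n/Ω) = 393 / 0.8145 = 482.5 mm total.
Round up → use L = 485 mm.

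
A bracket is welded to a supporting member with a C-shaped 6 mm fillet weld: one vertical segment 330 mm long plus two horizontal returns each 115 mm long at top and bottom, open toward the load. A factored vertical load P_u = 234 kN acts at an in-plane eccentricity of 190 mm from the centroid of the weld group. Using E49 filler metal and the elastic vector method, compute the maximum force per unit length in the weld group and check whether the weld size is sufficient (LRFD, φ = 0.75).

f_max ≈ 1110 N/mm; NOT adequate

E49XX → F_EXX = 490 MPa.
Total weld length L_w = 560 mm. Treat welds as unit-width lines.
Centroid: x̄ = 2×115×57.5 / 560 = 23.62 mm from the vertical weld.
Polar moment about centroid: J = I_x + I_y = [330³/12 + 2×115×165²] + [330×23.62² + 2(115³/12 + 115×33.88²)] = 9958000 mm³.
Direct shear f_v = P/L_w = 234×10³ / 560 = 417.9 N/mm (vertical).
Torsion M = P·e = 234×10³ × 190 = 44460000 N·mm.
Critical point at (x, y) = (91.38, 165) from centroid. f_tx = M·y/J = 736.7 N/mm; f_ty = M·x/J = 408 N/mm.
Resultant f_max = √[f_tx² + (f_v + f_ty)²] = √[736.7² + (417.9 + 408)²] = 1107 N/mm.
Capacity per unit length: φr_n = 0.75 × 0.6 × 490 × (0.707 × 6) = 935.4 N/mm.
1107 > 935.4 → NOT adequate.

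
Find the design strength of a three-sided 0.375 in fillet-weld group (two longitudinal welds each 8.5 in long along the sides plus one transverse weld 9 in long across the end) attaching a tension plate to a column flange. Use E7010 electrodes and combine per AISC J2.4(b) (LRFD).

φR_n ≈ 233 kips

E70XX → F_EXX = 70 ksi.
t_e = 0.707 × 0.375 = 0.2651 in.
R_nwl = 0.6 × 70 × 0.2651 × 17 = 189.3 kips (longitudinal, 2 welds).
R_nwt = 0.6 × 70 × 0.2651 × 9 = 100.2 kips (transverse, base value).
(i) R_nwl + R_nwt = 289.5 kips; (ii) 0.85 R_nwl + 1.5 R_nwt = 311.2 kips.
R_n = max = 311.2 kips [governs: (ii)]; φR_n = 233.4 kips.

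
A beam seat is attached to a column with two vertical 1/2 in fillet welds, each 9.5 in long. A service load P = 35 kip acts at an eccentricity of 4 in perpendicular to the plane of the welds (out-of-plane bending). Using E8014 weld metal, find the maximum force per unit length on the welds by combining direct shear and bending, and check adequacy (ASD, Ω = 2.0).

f_max ≈ 5.01 kip/in; adequate

E80XX → F_EXX = 80 ksi.
L_w = 2 × 9.5 = 19 in; section modulus (unit throat) S = 2 × L²/6 = 30.08 in².
Direct shear f_v = P/L_w = 35/19 = 1.842 kip/in.
Moment M = P × e = 35 × 4 = 140 kip·in; bending f_b = M/S = 4.654 kip/in.
f_max = √(f_v² + f_b²) = √(1.842² + 4.654²) = 5.005 kip/in.
r_n/Ω = (1/2.0) × 0.6 × 80 × (0.707 × 0.5) = 8.484 kip/in → adequate.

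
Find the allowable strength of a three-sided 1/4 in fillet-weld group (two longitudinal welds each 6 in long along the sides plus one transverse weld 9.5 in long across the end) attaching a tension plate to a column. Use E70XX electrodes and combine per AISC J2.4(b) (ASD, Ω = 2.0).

E70XX → F_EXX = 70 ksi.
t_e = 0.707 × 0.25 = 0.1767 in.
R_nwl = 0.6 × 70 × 0.1767 × 12 = 89.08 kip (longitudinal, 2 welds).
R_nwt = 0.6 × 70 × 0.1767 × 9.5 = 70.52 kip (transverse, base value).
(i) R_nwl + R_nwt = 159.6 kip; (ii) 0.85 R_nwl + 1.5 R_nwt = 181.5 kip.
R_n = max = 181.5 kip [governs: (ii)]; R_n/Ω = 90.75 kip.

R_n/Ω ≈ 90.8 kip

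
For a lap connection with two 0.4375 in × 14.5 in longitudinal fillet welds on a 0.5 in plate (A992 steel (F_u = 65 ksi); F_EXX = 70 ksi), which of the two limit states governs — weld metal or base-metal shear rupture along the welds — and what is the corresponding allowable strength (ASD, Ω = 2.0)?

R_n/Ω ≈ 188 kip (weld metal governs)

t_e = 0.707 × 0.4375 = 0.3093 in; L = 29 in.
Weld metal: R_n/Ω = (1/2.0) × 0.6 × 70 × 0.3093 × 29 = 188.4 kip.
Base metal (shear rupture): R_n/Ω = (1/2.0) × 0.6 × 65 × 0.5 × 29 = 282.8 kip.
Governing: weld metal.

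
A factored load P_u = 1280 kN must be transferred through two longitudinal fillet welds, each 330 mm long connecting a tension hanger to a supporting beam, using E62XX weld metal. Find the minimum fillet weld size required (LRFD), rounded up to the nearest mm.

w = 10 mm

E62XX → F_EXX = 620 MPa.
Total weld length L = 660 mm.
Required throat t_e = P_u / (φ × 0.6 F_EXX × L) = 1280 / (0.75 × 0.6 × 620 × 660 × 10⁻³) = 6.951 mm.
Required leg w = t_e / 0.707 = 9.832 mm → use 10 mm.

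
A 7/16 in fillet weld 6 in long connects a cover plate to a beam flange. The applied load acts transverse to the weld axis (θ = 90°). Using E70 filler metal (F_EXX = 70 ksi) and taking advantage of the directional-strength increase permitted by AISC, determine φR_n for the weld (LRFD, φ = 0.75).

t_e = 0.707 × 0.4375 = 0.3093 in; A_we = 0.3093 × 6 = 1.856 in².
Directional factor: 1.0 + 0.5 sin^1.5(90°) = 1.5.
F_nw = 0.6 × 70 × 1.5 = 63 ksi.
φR_n = 0.75 × 63 × 1.856 = 87.69 kips.

φR_n ≈ 87.7 kips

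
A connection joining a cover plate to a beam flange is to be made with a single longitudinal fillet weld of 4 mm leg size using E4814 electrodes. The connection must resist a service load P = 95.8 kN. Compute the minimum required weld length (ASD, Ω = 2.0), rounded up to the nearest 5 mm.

E48XX → F_EXX = 480 MPa.
Throat t_e = 0.707 × 4 = 2.828 mm.
r_n/Ω = (0.6 × 480 × 2.828) / 2.0 = 407.2 N/mm = 0.4072 kN/mm.
L_req = P / (r_n/Ω) = 95.8 / 0.4072 = 235.2 mm total.
Round up → use L = 240 mm.

L = 240 mm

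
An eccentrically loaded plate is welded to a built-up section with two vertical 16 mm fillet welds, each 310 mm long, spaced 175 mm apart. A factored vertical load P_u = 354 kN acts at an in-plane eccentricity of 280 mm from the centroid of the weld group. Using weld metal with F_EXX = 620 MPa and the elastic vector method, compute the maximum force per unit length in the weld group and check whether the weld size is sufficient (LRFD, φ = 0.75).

Total weld length L_w = 620 mm. Treat welds as unit-width lines.
Polar moment about centroid: J = 2[d³/12 + d(b/2)²] = 2[310³/12 + 310×87.5²] = 9712000 mm³.
Direct shear f_v = P/L_w = 354×10³ / 620 = 571 N/mm (vertical).
Torsion M = P·e = 354×10³ × 280 = 99120000 N·mm.
Critical point at (x, y) = (87.5, 155) from centroid. f_tx = M·y/J = 1582 N/mm; f_ty = M·x/J = 893 N/mm.
Resultant f_max = √[f_tx² + (f_v + f_ty)²] = √[1582² + (571 + 893)²] = 2155 N/mm.
Capacity per unit length: φr_n = 0.75 × 0.6 × 620 × (0.707 × 16) = 3156 N/mm.
2155 ≤ 3156 → adequate.

f_max ≈ 2160 N/mm; adequate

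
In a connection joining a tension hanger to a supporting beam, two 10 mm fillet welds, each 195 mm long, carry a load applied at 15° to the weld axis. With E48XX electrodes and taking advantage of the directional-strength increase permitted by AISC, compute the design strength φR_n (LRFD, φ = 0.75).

E48XX → F_EXX = 480 MPa.
t_e = 0.707 × 10 = 7.07 mm; A_we = 7.07 × 390 = 2757 mm².
Directional factor: 1.0 + 0.5 sin^1.5(15°) = 1.066.
F_nw = 0.6 × 480 × 1.066 = 307 MPa.
φR_n = 0.75 × 307 × 2757 × 10⁻³ = 634.8 kN.

φR_n ≈ 635 kN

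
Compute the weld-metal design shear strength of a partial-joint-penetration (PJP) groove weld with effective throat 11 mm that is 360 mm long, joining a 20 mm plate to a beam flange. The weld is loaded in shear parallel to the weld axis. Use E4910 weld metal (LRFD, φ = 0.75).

E49XX → F_EXX = 490 MPa.
Effective throat (given) t_e = 11 mm.
A_we = 11 × 360 = 3960 mm².
F_nw = 0.6 F_EXX = 294 MPa.
φR_n = 0.75 × 294 × 3960 × 10⁻³ = 873.2 kN.

φR_n ≈ 873 kN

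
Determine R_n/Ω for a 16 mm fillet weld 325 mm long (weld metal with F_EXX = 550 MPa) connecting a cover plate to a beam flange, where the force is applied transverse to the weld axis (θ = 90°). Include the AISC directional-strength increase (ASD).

t_e = 0.707 × 16 = 11.31 mm; A_we = 11.31 × 325 = 3676 mm².
Directional factor: 1.0 + 0.5 sin^1.5(90°) = 1.5.
F_nw = 0.6 × 550 × 1.5 = 495 MPa.
R_n/Ω = (495 × 3676) / 2.0 × 10⁻³ = 909.9 kN.

R_n/Ω ≈ 910 kN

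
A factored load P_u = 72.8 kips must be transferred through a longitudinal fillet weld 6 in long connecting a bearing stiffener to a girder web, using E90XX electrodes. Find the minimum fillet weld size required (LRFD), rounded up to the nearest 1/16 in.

E90XX → F_EXX = 90 ksi.
Total weld length L = 6 in.
Required throat t_e = P_u / (φ × 0.6 F_EXX × L) = 72.8 / (0.75 × 0.6 × 90 × 6) = 0.2996 in.
Required leg w = t_e / 0.707 = 0.4237 in → use 7/16 in.

w = 7/16 in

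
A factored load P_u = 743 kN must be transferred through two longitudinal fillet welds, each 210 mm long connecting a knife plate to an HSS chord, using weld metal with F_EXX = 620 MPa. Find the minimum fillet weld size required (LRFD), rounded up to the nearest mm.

w = 9 mm

Total weld length L = 420 mm.
Required throat t_e = P_u / (φ × 0.6 F_EXX × L) = 743 / (0.75 × 0.6 × 620 × 420 × 10⁻³) = 6.341 mm.
Required leg w = t_e / 0.707 = 8.968 mm → use 9 mm.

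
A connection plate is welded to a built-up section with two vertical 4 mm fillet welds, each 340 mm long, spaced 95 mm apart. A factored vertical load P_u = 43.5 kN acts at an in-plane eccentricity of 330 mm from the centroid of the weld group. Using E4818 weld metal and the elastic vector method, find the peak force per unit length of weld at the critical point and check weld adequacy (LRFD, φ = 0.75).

f_max ≈ 336 N/mm; adequate

E48XX → F_EXX = 480 MPa.
Total weld length L_w = 680 mm. Treat welds as unit-width lines.
Polar moment about centroid: J = 2[d³/12 + d(b/2)²] = 2[340³/12 + 340×47.5²] = 8085000 mm³.
Direct shear f_v = P/L_w = 43.5×10³ / 680 = 63.97 N/mm (vertical).
Torsion M = P·e = 43.5×10³ × 330 = 14355000 N·mm.
Critical point at (x, y) = (47.5, 170) from centroid. f_tx = M·y/J = 301.8 N/mm; f_ty = M·x/J = 84.34 N/mm.
Resultant f_max = √[f_tx² + (f_v + f_ty)²] = √[301.8² + (63.97 + 84.34)²] = 336.3 N/mm.
Capacity per unit length: φr_n = 0.75 × 0.6 × 480 × (0.707 × 4) = 610.8 N/mm.
336.3 ≤ 610.8 → adequate.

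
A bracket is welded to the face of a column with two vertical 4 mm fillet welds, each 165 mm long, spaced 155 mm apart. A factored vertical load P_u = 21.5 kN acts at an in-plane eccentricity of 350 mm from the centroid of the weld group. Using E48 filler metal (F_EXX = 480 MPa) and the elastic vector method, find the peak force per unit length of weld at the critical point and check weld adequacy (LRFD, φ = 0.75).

Total weld length L_w = 330 mm. Treat welds as unit-width lines.
Polar moment about centroid: J = 2[d³/12 + d(b/2)²] = 2[165³/12 + 165×77.5²] = 2731000 mm³.
Direct shear f_v = P/L_w = 21.5×10³ / 330 = 65.15 N/mm (vertical).
Torsion M = P·e = 21.5×10³ × 350 = 7525000 N·mm.
Critical point at (x, y) = (77.5, 82.5) from centroid. f_tx = M·y/J = 227.3 N/mm; f_ty = M·x/J = 213.6 N/mm.
Resultant f_max = √[f_tx² + (f_v + f_ty)²] = √[227.3² + (65.15 + 213.6)²] = 359.7 N/mm.
Capacity per unit length: φr_n = 0.75 × 0.6 × 480 × (0.707 × 4) = 610.8 N/mm.
359.7 ≤ 610.8 → adequate.

f_max ≈ 360 N/mm; adequate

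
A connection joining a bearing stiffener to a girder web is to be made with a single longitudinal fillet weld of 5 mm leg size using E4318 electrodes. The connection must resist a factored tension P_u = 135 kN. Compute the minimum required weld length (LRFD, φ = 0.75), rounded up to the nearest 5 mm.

E43XX → F_EXX = 430 MPa.
Throat t_e = 0.707 × 5 = 3.535 mm.
φr_n = 0.75 × 0.6 × 430 × 3.535 × 10⁻³ = 0.684 kN/mm.
L_req = P_u / φr_n = 135 / 0.684 = 197.4 mm total.
Round up → use L = 200 mm.

L = 200 mm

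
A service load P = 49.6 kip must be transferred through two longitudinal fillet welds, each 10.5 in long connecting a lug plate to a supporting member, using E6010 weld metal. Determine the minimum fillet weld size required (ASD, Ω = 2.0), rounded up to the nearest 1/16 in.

w = 3/16 in

E60XX → F_EXX = 60 ksi.
Total weld length L = 21 in.
Required throat t_e = P × Ω / (0.6 F_EXX × L) = 49.6 × 2.0 / (0.6 × 60 × 21) = 0.1312 in.
Required leg w = t_e / 0.707 = 0.1856 in → use 3/16 in.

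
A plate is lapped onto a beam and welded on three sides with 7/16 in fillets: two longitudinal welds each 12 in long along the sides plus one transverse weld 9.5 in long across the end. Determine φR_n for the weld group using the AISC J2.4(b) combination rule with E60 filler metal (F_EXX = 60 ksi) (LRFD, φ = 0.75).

φR_n ≈ 289 kip

t_e = 0.707 × 0.4375 = 0.3093 in.
R_nwl = 0.6 × 60 × 0.3093 × 24 = 267.2 kip (longitudinal, 2 welds).
R_nwt = 0.6 × 60 × 0.3093 × 9.5 = 105.8 kip (transverse, base value).
(i) R_nwl + R_nwt = 373 kip; (ii) 0.85 R_nwl + 1.5 R_nwt = 385.8 kip.
R_n = max = 385.8 kip [governs: (ii)]; φR_n = 289.4 kip.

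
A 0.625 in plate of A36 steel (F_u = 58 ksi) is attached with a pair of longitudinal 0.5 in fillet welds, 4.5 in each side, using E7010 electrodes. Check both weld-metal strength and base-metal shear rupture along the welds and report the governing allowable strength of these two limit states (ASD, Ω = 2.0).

R_n/Ω ≈ 66.8 kips (weld metal governs)

E70XX → F_EXX = 70 ksi.
t_e = 0.707 × 0.5 = 0.3535 in; L = 9 in.
Weld metal: R_n/Ω = (1/2.0) × 0.6 × 70 × 0.3535 × 9 = 66.81 kips.
Base metal (shear rupture): R_n/Ω = (1/2.0) × 0.6 × 58 × 0.625 × 9 = 97.88 kips.
Governing: weld metal.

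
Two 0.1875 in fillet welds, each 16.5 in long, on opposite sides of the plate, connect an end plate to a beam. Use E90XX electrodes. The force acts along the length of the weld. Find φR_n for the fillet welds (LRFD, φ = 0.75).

E90XX → F_EXX = 90 ksi.
Effective throat t_e = 0.707 × 0.1875 = 0.1326 in.
Total length L = 33 in; A_we = 0.1326 × 33 = 4.375 in².
F_nw = 0.6 F_EXX = 0.6 × 90 = 54 ksi.
φR_n = 0.75 × 54 × 4.375 = 177.2 kips.

φR_n ≈ 177 kips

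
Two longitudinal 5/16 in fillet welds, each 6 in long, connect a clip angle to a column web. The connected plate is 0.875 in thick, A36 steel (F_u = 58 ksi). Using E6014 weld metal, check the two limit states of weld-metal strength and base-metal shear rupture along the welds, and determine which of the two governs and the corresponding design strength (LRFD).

φR_n ≈ 71.6 kips (weld metal governs)

E60XX → F_EXX = 60 ksi.
t_e = 0.707 × 0.3125 = 0.2209 in; L = 12 in.
Weld metal: φR_n = 0.75 × 0.6 × 60 × 0.2209 × 12 = 71.58 kips.
Base metal (shear rupture): φR_n = 0.75 × 0.6 × 58 × 0.875 × 12 = 274 kips.
Governing: weld metal.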